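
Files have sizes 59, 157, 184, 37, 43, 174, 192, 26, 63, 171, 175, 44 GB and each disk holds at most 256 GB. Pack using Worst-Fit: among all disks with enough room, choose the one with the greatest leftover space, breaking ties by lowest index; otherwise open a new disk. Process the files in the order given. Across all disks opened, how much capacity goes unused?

disk 1: place 59 GB, 197 GB left
disk 1: place 157 GB, 40 GB left
disk 2: place 184 GB, 72 GB left
disk 2: place 37 GB, 35 GB left
disk 3: place 43 GB, 213 GB left
disk 3: place 174 GB, 39 GB left
disk 4: place 192 GB, 64 GB left
disk 4: place 26 GB, 38 GB left
disk 5: place 63 GB, 193 GB left
disk 5: place 171 GB, 22 GB left
disk 6: place 175 GB, 81 GB left
disk 6: place 44 GB, 37 GB left
6 disks × 256 GB = 1536 GB; used 1325 GB; unused 211 GB.

211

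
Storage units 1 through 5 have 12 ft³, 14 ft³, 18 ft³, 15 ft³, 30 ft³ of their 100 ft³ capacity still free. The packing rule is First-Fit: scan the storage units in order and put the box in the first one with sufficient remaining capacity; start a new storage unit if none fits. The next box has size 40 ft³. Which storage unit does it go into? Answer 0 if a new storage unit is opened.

No storage unit has ≥ 40 ft³ free, so a new storage unit is opened.

0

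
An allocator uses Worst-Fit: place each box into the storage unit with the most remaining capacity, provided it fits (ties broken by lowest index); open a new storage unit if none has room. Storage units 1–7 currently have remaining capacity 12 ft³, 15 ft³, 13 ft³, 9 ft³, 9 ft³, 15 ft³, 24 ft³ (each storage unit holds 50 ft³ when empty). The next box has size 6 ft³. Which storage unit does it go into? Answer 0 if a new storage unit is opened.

7

Storage units with room: storage unit 1 (12 ft³), storage unit 2 (15 ft³), storage unit 3 (13 ft³), storage unit 4 (9 ft³), storage unit 5 (9 ft³), storage unit 6 (15 ft³), storage unit 7 (24 ft³).
Most room is storage unit 7 with 24 ft³ free.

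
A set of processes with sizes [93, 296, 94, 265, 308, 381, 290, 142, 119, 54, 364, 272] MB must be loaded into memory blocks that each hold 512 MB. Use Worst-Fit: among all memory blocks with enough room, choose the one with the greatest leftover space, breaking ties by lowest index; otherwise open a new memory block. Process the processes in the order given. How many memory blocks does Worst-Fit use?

7 memory blocks

memory block 1: place 93 MB, 419 MB left
memory block 1: place 296 MB, 123 MB left
memory block 1: place 94 MB, 29 MB left
memory block 2: place 265 MB, 247 MB left
memory block 3: place 308 MB, 204 MB left
memory block 4: place 381 MB, 131 MB left
memory block 5: place 290 MB, 222 MB left
memory block 2: place 142 MB, 105 MB left
memory block 5: place 119 MB, 103 MB left
memory block 3: place 54 MB, 150 MB left
memory block 6: place 364 MB, 148 MB left
memory block 7: place 272 MB, 240 MB left
Final memory blocks: [93,296,94] [265,142] [308,54] [381] [290,119] [364] [272].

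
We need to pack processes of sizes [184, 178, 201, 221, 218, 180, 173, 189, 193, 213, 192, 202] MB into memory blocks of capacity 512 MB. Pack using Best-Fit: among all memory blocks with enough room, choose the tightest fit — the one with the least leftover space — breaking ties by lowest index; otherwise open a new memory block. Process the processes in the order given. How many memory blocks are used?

6

Put 184 MB in memory block 1; 328 MB remain.
Put 178 MB in memory block 1; 150 MB remain.
Put 201 MB in memory block 2; 311 MB remain.
Put 221 MB in memory block 2; 90 MB remain.
Put 218 MB in memory block 3; 294 MB remain.
Put 180 MB in memory block 3; 114 MB remain.
Put 173 MB in memory block 4; 339 MB remain.
Put 189 MB in memory block 4; 150 MB remain.
Put 193 MB in memory block 5; 319 MB remain.
Put 213 MB in memory block 5; 106 MB remain.
Put 192 MB in memory block 6; 320 MB remain.
Put 202 MB in memory block 6; 118 MB remain.
Final memory blocks: [184,178] [201,221] [218,180] [173,189] [193,213] [192,202].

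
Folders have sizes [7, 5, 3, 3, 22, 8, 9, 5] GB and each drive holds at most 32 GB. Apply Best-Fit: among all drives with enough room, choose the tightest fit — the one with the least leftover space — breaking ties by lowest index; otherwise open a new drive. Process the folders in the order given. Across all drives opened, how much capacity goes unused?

2

7 GB → drive 1 (remaining 25 GB)
5 GB → drive 1 (remaining 20 GB)
3 GB → drive 1 (remaining 17 GB)
3 GB → drive 1 (remaining 14 GB)
22 GB → drive 2 (remaining 10 GB)
8 GB → drive 2 (remaining 2 GB)
9 GB → drive 1 (remaining 5 GB)
5 GB → drive 1 (remaining 0 GB)
2 drives × 32 GB = 64 GB; used 62 GB; unused 2 GB.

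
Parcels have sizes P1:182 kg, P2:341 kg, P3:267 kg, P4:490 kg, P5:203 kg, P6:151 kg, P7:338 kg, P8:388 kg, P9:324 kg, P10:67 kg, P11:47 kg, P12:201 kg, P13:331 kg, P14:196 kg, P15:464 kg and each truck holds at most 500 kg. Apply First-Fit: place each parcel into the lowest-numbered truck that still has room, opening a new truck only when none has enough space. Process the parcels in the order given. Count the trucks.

10

truck 1: place P1 (182 kg), 318 kg left
truck 2: place P2 (341 kg), 159 kg left
truck 1: place P3 (267 kg), 51 kg left
truck 3: place P4 (490 kg), 10 kg left
truck 4: place P5 (203 kg), 297 kg left
truck 2: place P6 (151 kg), 8 kg left
truck 5: place P7 (338 kg), 162 kg left
truck 6: place P8 (388 kg), 112 kg left
truck 7: place P9 (324 kg), 176 kg left
truck 4: place P10 (67 kg), 230 kg left
truck 1: place P11 (47 kg), 4 kg left
truck 4: place P12 (201 kg), 29 kg left
truck 8: place P13 (331 kg), 169 kg left
truck 9: place P14 (196 kg), 304 kg left
truck 10: place P15 (464 kg), 36 kg left
Final trucks: [182,267,47] [341,151] [490] [203,67,201] [338] [388] [324] [331] [196] [464].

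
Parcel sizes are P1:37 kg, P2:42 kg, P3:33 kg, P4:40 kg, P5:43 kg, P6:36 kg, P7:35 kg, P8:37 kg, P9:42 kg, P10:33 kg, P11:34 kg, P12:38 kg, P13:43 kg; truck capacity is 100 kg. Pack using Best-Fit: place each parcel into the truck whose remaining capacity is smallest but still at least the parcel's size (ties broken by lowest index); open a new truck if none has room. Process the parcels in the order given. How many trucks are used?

Put P1 (37 kg) in truck 1; 63 kg remain.
Put P2 (42 kg) in truck 1; 21 kg remain.
Put P3 (33 kg) in truck 2; 67 kg remain.
Put P4 (40 kg) in truck 2; 27 kg remain.
Put P5 (43 kg) in truck 3; 57 kg remain.
Put P6 (36 kg) in truck 3; 21 kg remain.
Put P7 (35 kg) in truck 4; 65 kg remain.
Put P8 (37 kg) in truck 4; 28 kg remain.
Put P9 (42 kg) in truck 5; 58 kg remain.
Put P10 (33 kg) in truck 5; 25 kg remain.
Put P11 (34 kg) in truck 6; 66 kg remain.
Put P12 (38 kg) in truck 6; 28 kg remain.
Put P13 (43 kg) in truck 7; 57 kg remain.

7 trucks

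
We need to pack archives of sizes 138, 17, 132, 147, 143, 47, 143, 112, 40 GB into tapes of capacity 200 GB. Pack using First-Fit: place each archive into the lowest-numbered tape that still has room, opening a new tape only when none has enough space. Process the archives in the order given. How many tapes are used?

6

tape 1: place 138 GB, 62 GB left
tape 1: place 17 GB, 45 GB left
tape 2: place 132 GB, 68 GB left
tape 3: place 147 GB, 53 GB left
tape 4: place 143 GB, 57 GB left
tape 2: place 47 GB, 21 GB left
tape 5: place 143 GB, 57 GB left
tape 6: place 112 GB, 88 GB left
tape 1: place 40 GB, 5 GB left
Final tapes: [138,17,40] [132,47] [147] [143] [143] [112].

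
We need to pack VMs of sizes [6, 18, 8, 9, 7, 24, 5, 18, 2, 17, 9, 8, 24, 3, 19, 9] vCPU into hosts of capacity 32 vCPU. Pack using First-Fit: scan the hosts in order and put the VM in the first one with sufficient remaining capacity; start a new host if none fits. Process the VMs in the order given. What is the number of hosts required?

Put 6 vCPU in host 1; 26 vCPU remain.
Put 18 vCPU in host 1; 8 vCPU remain.
Put 8 vCPU in host 1; 0 vCPU remain.
Put 9 vCPU in host 2; 23 vCPU remain.
Put 7 vCPU in host 2; 16 vCPU remain.
Put 24 vCPU in host 3; 8 vCPU remain.
Put 5 vCPU in host 2; 11 vCPU remain.
Put 18 vCPU in host 4; 14 vCPU remain.
Put 2 vCPU in host 2; 9 vCPU remain.
Put 17 vCPU in host 5; 15 vCPU remain.
Put 9 vCPU in host 2; 0 vCPU remain.
Put 8 vCPU in host 3; 0 vCPU remain.
Put 24 vCPU in host 6; 8 vCPU remain.
Put 3 vCPU in host 4; 11 vCPU remain.
Put 19 vCPU in host 7; 13 vCPU remain.
Put 9 vCPU in host 4; 2 vCPU remain.

7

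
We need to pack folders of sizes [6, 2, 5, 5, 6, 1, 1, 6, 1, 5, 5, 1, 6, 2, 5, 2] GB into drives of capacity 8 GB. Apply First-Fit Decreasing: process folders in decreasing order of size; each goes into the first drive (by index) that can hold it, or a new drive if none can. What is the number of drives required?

Sorted descending: 6, 6, 6, 6, 5, 5, 5, 5, 5, 2, 2, 2, 1, 1, 1, 1.
6 GB → drive 1 (remaining 2 GB)
6 GB → drive 2 (remaining 2 GB)
6 GB → drive 3 (remaining 2 GB)
6 GB → drive 4 (remaining 2 GB)
5 GB → drive 5 (remaining 3 GB)
5 GB → drive 6 (remaining 3 GB)
5 GB → drive 7 (remaining 3 GB)
5 GB → drive 8 (remaining 3 GB)
5 GB → drive 9 (remaining 3 GB)
2 GB → drive 1 (remaining 0 GB)
2 GB → drive 2 (remaining 0 GB)
2 GB → drive 3 (remaining 0 GB)
1 GB → drive 4 (remaining 1 GB)
1 GB → drive 4 (remaining 0 GB)
1 GB → drive 5 (remaining 2 GB)
1 GB → drive 5 (remaining 1 GB)
Final drives: [6,2] [6,2] [6,2] [6,1,1] [5,1,1] [5] [5] [5] [5].

9 drives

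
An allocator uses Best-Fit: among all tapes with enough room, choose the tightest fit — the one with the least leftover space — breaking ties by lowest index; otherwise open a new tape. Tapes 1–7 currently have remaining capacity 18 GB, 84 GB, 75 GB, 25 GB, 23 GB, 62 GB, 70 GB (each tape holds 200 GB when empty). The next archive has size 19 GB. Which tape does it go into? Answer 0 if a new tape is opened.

5

Tapes with room: tape 2 (84 GB), tape 3 (75 GB), tape 4 (25 GB), tape 5 (23 GB), tape 6 (62 GB), tape 7 (70 GB).
Tightest fit is tape 5 with 23 GB free.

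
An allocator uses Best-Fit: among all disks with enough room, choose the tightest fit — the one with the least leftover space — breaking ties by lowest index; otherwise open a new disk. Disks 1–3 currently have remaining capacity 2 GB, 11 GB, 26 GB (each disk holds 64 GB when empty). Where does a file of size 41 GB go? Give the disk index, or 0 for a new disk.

No disk has ≥ 41 GB free, so a new disk is opened.

0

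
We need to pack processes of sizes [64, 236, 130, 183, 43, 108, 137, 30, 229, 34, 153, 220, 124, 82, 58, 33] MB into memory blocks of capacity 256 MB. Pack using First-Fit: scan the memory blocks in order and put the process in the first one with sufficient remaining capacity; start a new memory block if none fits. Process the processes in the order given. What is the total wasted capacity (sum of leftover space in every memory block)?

memory block 1: place 64 MB, 192 MB left
memory block 2: place 236 MB, 20 MB left
memory block 1: place 130 MB, 62 MB left
memory block 3: place 183 MB, 73 MB left
memory block 1: place 43 MB, 19 MB left
memory block 4: place 108 MB, 148 MB left
memory block 4: place 137 MB, 11 MB left
memory block 3: place 30 MB, 43 MB left
memory block 5: place 229 MB, 27 MB left
memory block 3: place 34 MB, 9 MB left
memory block 6: place 153 MB, 103 MB left
memory block 7: place 220 MB, 36 MB left
memory block 8: place 124 MB, 132 MB left
memory block 6: place 82 MB, 21 MB left
memory block 8: place 58 MB, 74 MB left
memory block 7: place 33 MB, 3 MB left
8 memory blocks × 256 MB = 2048 MB; used 1864 MB; unused 184 MB.

184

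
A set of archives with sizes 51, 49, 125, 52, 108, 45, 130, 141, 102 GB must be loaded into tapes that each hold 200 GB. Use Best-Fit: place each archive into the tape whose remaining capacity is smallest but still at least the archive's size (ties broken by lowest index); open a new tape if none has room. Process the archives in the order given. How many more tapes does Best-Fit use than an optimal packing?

1

Best-Fit: [51,49] [125,52] [108,45] [130] [141] [102] → 6 tapes.
Total size 803 GB; any packing needs at least ⌈803/200⌉ = 5 tapes.
An optimal packing achieves that bound: [141,52] [130,51] [125,49] [108,45] [102] → 5 tapes.
Excess: 6 − 5 = 1.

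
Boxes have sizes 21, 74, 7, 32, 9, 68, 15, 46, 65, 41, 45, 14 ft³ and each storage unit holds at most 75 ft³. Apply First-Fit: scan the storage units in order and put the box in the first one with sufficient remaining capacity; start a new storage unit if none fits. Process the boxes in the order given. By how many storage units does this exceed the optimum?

1

First-Fit: [21,7,32,9] [74] [68] [15,46,14] [65] [41] [45] → 7 storage units.
Total size 437 ft³; any packing needs at least ⌈437/75⌉ = 6 storage units.
An optimal packing achieves that bound: [74] [68,7] [65,9] [46,21] [45,15,14] [41,32] → 6 storage units.
Excess: 7 − 6 = 1.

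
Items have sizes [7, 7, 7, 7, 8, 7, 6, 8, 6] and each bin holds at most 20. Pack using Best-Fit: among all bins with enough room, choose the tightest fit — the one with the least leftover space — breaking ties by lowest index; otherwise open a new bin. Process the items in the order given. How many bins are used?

4 bins

Put 7 in bin 1; 13 remain.
Put 7 in bin 1; 6 remain.
Put 7 in bin 2; 13 remain.
Put 7 in bin 2; 6 remain.
Put 8 in bin 3; 12 remain.
Put 7 in bin 3; 5 remain.
Put 6 in bin 1; 0 remain.
Put 8 in bin 4; 12 remain.
Put 6 in bin 2; 0 remain.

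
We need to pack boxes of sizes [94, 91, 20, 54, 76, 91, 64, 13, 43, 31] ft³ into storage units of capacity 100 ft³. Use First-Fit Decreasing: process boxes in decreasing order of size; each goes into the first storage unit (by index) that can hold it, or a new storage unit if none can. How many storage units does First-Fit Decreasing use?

7 storage units

Sorted descending: 94, 91, 91, 76, 64, 54, 43, 31, 20, 13.
94 ft³ → storage unit 1 (remaining 6 ft³)
91 ft³ → storage unit 2 (remaining 9 ft³)
91 ft³ → storage unit 3 (remaining 9 ft³)
76 ft³ → storage unit 4 (remaining 24 ft³)
64 ft³ → storage unit 5 (remaining 36 ft³)
54 ft³ → storage unit 6 (remaining 46 ft³)
43 ft³ → storage unit 6 (remaining 3 ft³)
31 ft³ → storage unit 5 (remaining 5 ft³)
20 ft³ → storage unit 4 (remaining 4 ft³)
13 ft³ → storage unit 7 (remaining 87 ft³)
Final storage units: [94] [91] [91] [76,20] [64,31] [54,43] [13].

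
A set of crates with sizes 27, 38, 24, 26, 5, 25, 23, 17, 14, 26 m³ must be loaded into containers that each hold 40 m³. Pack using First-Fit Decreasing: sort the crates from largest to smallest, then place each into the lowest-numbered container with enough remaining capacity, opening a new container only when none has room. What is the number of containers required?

Sorted descending: 38, 27, 26, 26, 25, 24, 23, 17, 14, 5.
Put 38 m³ in container 1; 2 m³ remain.
Put 27 m³ in container 2; 13 m³ remain.
Put 26 m³ in container 3; 14 m³ remain.
Put 26 m³ in container 4; 14 m³ remain.
Put 25 m³ in container 5; 15 m³ remain.
Put 24 m³ in container 6; 16 m³ remain.
Put 23 m³ in container 7; 17 m³ remain.
Put 17 m³ in container 7; 0 m³ remain.
Put 14 m³ in container 3; 0 m³ remain.
Put 5 m³ in container 2; 8 m³ remain.

7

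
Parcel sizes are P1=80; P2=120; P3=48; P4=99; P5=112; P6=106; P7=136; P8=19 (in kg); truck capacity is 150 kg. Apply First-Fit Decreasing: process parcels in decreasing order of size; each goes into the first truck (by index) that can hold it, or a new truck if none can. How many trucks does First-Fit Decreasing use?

Sorted descending: 136, 120, 112, 106, 99, 80, 48, 19.
truck 1: place 136 kg, 14 kg left
truck 2: place 120 kg, 30 kg left
truck 3: place 112 kg, 38 kg left
truck 4: place 106 kg, 44 kg left
truck 5: place 99 kg, 51 kg left
truck 6: place 80 kg, 70 kg left
truck 5: place 48 kg, 3 kg left
truck 2: place 19 kg, 11 kg left
Final trucks: [136] [120,19] [112] [106] [99,48] [80].

6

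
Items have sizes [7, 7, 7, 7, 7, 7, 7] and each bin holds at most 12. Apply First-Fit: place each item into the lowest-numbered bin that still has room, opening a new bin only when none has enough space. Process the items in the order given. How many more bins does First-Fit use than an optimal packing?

0

First-Fit: [7] [7] [7] [7] [7] [7] [7] → 7 bins.
7 items exceed 6 (half the capacity), and no two of those can share a bin, so at least 7 bins are needed.
So 7 is already optimal.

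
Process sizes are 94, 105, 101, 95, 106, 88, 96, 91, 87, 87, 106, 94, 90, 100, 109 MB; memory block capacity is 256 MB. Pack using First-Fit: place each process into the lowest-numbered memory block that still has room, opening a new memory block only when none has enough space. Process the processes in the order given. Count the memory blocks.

Put 94 MB in memory block 1; 162 MB remain.
Put 105 MB in memory block 1; 57 MB remain.
Put 101 MB in memory block 2; 155 MB remain.
Put 95 MB in memory block 2; 60 MB remain.
Put 106 MB in memory block 3; 150 MB remain.
Put 88 MB in memory block 3; 62 MB remain.
Put 96 MB in memory block 4; 160 MB remain.
Put 91 MB in memory block 4; 69 MB remain.
Put 87 MB in memory block 5; 169 MB remain.
Put 87 MB in memory block 5; 82 MB remain.
Put 106 MB in memory block 6; 150 MB remain.
Put 94 MB in memory block 6; 56 MB remain.
Put 90 MB in memory block 7; 166 MB remain.
Put 100 MB in memory block 7; 66 MB remain.
Put 109 MB in memory block 8; 147 MB remain.

8 memory blocks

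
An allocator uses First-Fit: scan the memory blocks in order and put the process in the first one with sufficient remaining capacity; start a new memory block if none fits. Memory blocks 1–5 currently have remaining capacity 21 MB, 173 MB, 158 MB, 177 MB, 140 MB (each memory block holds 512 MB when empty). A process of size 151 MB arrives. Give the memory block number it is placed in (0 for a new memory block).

Memory blocks with room: memory block 2 (173 MB), memory block 3 (158 MB), memory block 4 (177 MB).
The first with room is memory block 2.

2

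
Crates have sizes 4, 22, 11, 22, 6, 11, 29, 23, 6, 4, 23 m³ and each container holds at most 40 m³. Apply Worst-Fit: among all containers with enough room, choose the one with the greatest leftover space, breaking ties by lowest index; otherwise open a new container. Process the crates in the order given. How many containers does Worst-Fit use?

4 m³ → container 1 (remaining 36 m³)
22 m³ → container 1 (remaining 14 m³)
11 m³ → container 1 (remaining 3 m³)
22 m³ → container 2 (remaining 18 m³)
6 m³ → container 2 (remaining 12 m³)
11 m³ → container 2 (remaining 1 m³)
29 m³ → container 3 (remaining 11 m³)
23 m³ → container 4 (remaining 17 m³)
6 m³ → container 4 (remaining 11 m³)
4 m³ → container 3 (remaining 7 m³)
23 m³ → container 5 (remaining 17 m³)
Final containers: [4,22,11] [22,6,11] [29,4] [23,6] [23].

5 containers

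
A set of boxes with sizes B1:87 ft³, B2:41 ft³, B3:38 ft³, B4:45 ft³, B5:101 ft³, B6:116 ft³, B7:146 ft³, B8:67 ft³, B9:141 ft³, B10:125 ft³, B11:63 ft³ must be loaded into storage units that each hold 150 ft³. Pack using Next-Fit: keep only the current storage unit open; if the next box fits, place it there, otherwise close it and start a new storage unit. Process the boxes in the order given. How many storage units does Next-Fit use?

9 storage units

B1 (87 ft³) → storage unit 1 (remaining 63 ft³)
B2 (41 ft³) → storage unit 1 (remaining 22 ft³)
B3 (38 ft³) → storage unit 2 (remaining 112 ft³)
B4 (45 ft³) → storage unit 2 (remaining 67 ft³)
B5 (101 ft³) → storage unit 3 (remaining 49 ft³)
B6 (116 ft³) → storage unit 4 (remaining 34 ft³)
B7 (146 ft³) → storage unit 5 (remaining 4 ft³)
B8 (67 ft³) → storage unit 6 (remaining 83 ft³)
B9 (141 ft³) → storage unit 7 (remaining 9 ft³)
B10 (125 ft³) → storage unit 8 (remaining 25 ft³)
B11 (63 ft³) → storage unit 9 (remaining 87 ft³)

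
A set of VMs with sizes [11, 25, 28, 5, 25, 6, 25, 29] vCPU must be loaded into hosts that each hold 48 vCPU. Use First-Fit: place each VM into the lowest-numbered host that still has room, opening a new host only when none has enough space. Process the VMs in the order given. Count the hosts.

host 1: place 11 vCPU, 37 vCPU left
host 1: place 25 vCPU, 12 vCPU left
host 2: place 28 vCPU, 20 vCPU left
host 1: place 5 vCPU, 7 vCPU left
host 3: place 25 vCPU, 23 vCPU left
host 1: place 6 vCPU, 1 vCPU left
host 4: place 25 vCPU, 23 vCPU left
host 5: place 29 vCPU, 19 vCPU left

5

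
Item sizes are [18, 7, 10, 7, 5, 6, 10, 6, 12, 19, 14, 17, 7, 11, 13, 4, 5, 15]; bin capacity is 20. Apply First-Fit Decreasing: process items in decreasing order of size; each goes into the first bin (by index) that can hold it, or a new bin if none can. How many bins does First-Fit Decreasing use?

Sorted descending: 19, 18, 17, 15, 14, 13, 12, 11, 10, 10, 7, 7, 7, 6, 6, 5, 5, 4.
Put 19 in bin 1; 1 remain.
Put 18 in bin 2; 2 remain.
Put 17 in bin 3; 3 remain.
Put 15 in bin 4; 5 remain.
Put 14 in bin 5; 6 remain.
Put 13 in bin 6; 7 remain.
Put 12 in bin 7; 8 remain.
Put 11 in bin 8; 9 remain.
Put 10 in bin 9; 10 remain.
Put 10 in bin 9; 0 remain.
Put 7 in bin 6; 0 remain.
Put 7 in bin 7; 1 remain.
Put 7 in bin 8; 2 remain.
Put 6 in bin 5; 0 remain.
Put 6 in bin 10; 14 remain.
Put 5 in bin 4; 0 remain.
Put 5 in bin 10; 9 remain.
Put 4 in bin 10; 5 remain.

10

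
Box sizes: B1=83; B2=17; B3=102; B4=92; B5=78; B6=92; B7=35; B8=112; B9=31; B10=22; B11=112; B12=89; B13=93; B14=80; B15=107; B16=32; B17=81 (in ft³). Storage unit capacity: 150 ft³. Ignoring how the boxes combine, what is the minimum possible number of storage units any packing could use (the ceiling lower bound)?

Total size = 83 + 17 + 102 + 92 + 78 + 92 + 35 + 112 + 31 + 22 + 112 + 89 + 93 + 80 + 107 + 32 + 81 = 1258 ft³.
⌈1258 / 150⌉ = 9.

9 storage units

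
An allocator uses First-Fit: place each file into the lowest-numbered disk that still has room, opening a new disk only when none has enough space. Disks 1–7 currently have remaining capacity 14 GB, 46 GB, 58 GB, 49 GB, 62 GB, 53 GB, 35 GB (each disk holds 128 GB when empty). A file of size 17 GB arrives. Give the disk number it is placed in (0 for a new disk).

Disks with room: disk 2 (46 GB), disk 3 (58 GB), disk 4 (49 GB), disk 5 (62 GB), disk 6 (53 GB), disk 7 (35 GB).
The first with room is disk 2.

2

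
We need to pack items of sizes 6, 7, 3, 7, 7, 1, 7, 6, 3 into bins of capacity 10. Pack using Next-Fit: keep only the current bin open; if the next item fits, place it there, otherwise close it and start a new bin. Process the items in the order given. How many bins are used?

6 bins

Put 6 in bin 1; 4 remain.
Put 7 in bin 2; 3 remain.
Put 3 in bin 2; 0 remain.
Put 7 in bin 3; 3 remain.
Put 7 in bin 4; 3 remain.
Put 1 in bin 4; 2 remain.
Put 7 in bin 5; 3 remain.
Put 6 in bin 6; 4 remain.
Put 3 in bin 6; 1 remain.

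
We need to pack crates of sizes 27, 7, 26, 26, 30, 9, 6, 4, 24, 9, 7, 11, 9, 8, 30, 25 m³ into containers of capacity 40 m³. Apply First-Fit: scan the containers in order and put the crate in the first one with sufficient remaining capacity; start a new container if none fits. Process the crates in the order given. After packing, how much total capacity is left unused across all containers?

27 m³ → container 1 (remaining 13 m³)
7 m³ → container 1 (remaining 6 m³)
26 m³ → container 2 (remaining 14 m³)
26 m³ → container 3 (remaining 14 m³)
30 m³ → container 4 (remaining 10 m³)
9 m³ → container 2 (remaining 5 m³)
6 m³ → container 1 (remaining 0 m³)
4 m³ → container 2 (remaining 1 m³)
24 m³ → container 5 (remaining 16 m³)
9 m³ → container 3 (remaining 5 m³)
7 m³ → container 4 (remaining 3 m³)
11 m³ → container 5 (remaining 5 m³)
9 m³ → container 6 (remaining 31 m³)
8 m³ → container 6 (remaining 23 m³)
30 m³ → container 7 (remaining 10 m³)
25 m³ → container 8 (remaining 15 m³)
8 containers × 40 m³ = 320 m³; used 258 m³; unused 62 m³.

62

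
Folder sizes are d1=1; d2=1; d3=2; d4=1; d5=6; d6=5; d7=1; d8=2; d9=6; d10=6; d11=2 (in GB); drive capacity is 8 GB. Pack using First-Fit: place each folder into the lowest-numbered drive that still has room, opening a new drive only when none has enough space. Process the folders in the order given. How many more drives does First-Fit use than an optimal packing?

0

First-Fit: [1,1,2,1,1,2] [6,2] [5] [6] [6] → 5 drives.
Total size 33 GB; any packing needs at least ⌈33/8⌉ = 5 drives.
So 5 is already optimal.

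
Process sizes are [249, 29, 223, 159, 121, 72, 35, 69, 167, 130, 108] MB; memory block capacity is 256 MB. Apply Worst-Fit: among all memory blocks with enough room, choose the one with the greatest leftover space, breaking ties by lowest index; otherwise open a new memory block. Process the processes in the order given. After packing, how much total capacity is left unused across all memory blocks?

memory block 1: place 249 MB, 7 MB left
memory block 2: place 29 MB, 227 MB left
memory block 2: place 223 MB, 4 MB left
memory block 3: place 159 MB, 97 MB left
memory block 4: place 121 MB, 135 MB left
memory block 4: place 72 MB, 63 MB left
memory block 3: place 35 MB, 62 MB left
memory block 5: place 69 MB, 187 MB left
memory block 5: place 167 MB, 20 MB left
memory block 6: place 130 MB, 126 MB left
memory block 6: place 108 MB, 18 MB left
6 memory blocks × 256 MB = 1536 MB; used 1362 MB; unused 174 MB.

174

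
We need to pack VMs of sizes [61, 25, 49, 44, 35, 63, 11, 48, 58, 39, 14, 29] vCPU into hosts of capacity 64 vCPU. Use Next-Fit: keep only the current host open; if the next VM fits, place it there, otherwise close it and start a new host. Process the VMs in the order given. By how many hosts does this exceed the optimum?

Next-Fit: [61] [25] [49] [44] [35] [63] [11,48] [58] [39,14] [29] → 10 hosts.
Total size 476 vCPU; any packing needs at least ⌈476/64⌉ = 8 hosts.
An optimal packing achieves that bound: [63] [61] [58] [49,14] [48,11] [44] [39,25] [35,29] → 8 hosts.
Excess: 10 − 8 = 2.

2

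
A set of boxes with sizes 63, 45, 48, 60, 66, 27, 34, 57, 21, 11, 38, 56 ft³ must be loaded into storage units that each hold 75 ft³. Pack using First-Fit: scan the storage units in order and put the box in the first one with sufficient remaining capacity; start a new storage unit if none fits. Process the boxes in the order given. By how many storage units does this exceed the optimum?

0

First-Fit: [63,11] [45,27] [48,21] [60] [66] [34,38] [57] [56] → 8 storage units.
Total size 526 ft³; any packing needs at least ⌈526/75⌉ = 8 storage units.
So 8 is already optimal.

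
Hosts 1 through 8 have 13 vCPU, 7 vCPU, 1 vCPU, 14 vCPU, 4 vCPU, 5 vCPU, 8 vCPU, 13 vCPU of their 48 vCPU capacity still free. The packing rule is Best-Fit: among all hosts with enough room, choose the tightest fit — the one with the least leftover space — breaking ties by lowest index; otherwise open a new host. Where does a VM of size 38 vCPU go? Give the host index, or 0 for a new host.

0

No host has ≥ 38 vCPU free, so a new host is opened.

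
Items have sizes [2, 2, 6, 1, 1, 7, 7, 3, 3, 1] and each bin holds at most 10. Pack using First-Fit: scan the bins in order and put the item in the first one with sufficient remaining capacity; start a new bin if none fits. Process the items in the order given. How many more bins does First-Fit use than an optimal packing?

0

First-Fit: [2,2,6] [1,1,7,1] [7,3] [3] → 4 bins.
Total size 33; any packing needs at least ⌈33/10⌉ = 4 bins.
So 4 is already optimal.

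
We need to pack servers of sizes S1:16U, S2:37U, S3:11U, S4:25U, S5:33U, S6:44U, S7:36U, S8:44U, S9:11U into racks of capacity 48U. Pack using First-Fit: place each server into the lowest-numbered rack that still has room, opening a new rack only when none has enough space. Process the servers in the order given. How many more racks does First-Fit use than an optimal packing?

1

First-Fit: [16,11,11] [37] [25] [33] [44] [36] [44] → 7 racks.
Total size 257U; any packing needs at least ⌈257/48⌉ = 6 racks.
An optimal packing achieves that bound: [44] [44] [37,11] [36,11] [33] [25,16] → 6 racks.
Excess: 7 − 6 = 1.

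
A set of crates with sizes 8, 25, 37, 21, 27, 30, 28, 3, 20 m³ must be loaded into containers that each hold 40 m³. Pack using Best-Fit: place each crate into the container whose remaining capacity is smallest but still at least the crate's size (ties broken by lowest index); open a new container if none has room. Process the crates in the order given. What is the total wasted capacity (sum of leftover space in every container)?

81

container 1: place 8 m³, 32 m³ left
container 1: place 25 m³, 7 m³ left
container 2: place 37 m³, 3 m³ left
container 3: place 21 m³, 19 m³ left
container 4: place 27 m³, 13 m³ left
container 5: place 30 m³, 10 m³ left
container 6: place 28 m³, 12 m³ left
container 2: place 3 m³, 0 m³ left
container 7: place 20 m³, 20 m³ left
7 containers × 40 m³ = 280 m³; used 199 m³; unused 81 m³.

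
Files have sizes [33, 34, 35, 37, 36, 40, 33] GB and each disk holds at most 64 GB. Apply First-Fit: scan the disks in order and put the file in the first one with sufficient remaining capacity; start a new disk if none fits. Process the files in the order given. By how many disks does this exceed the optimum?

First-Fit: [33] [34] [35] [37] [36] [40] [33] → 7 disks.
7 files exceed 32 GB (half the capacity), and no two of those can share a disk, so at least 7 disks are needed.
So 7 is already optimal.

0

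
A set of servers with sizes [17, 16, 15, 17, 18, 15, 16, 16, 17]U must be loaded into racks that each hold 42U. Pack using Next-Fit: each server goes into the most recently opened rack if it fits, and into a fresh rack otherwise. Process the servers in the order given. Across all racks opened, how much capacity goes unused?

17U → rack 1 (remaining 25U)
16U → rack 1 (remaining 9U)
15U → rack 2 (remaining 27U)
17U → rack 2 (remaining 10U)
18U → rack 3 (remaining 24U)
15U → rack 3 (remaining 9U)
16U → rack 4 (remaining 26U)
16U → rack 4 (remaining 10U)
17U → rack 5 (remaining 25U)
5 racks × 42U = 210U; used 147U; unused 63U.

63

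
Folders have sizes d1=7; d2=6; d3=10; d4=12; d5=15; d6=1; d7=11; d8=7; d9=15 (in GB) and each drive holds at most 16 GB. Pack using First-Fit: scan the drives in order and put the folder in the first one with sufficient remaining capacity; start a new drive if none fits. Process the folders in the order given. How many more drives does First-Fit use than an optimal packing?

First-Fit: [7,6,1] [10] [12] [15] [11] [7] [15] → 7 drives.
Total size 84 GB; any packing needs at least ⌈84/16⌉ = 6 drives.
An optimal packing achieves that bound: [15,1] [15] [12] [11] [10,6] [7,7] → 6 drives.
Excess: 7 − 6 = 1.

1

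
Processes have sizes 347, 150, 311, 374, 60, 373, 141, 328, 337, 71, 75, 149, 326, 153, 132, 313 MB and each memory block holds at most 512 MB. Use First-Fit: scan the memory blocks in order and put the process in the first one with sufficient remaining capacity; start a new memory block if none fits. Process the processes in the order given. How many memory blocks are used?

8

memory block 1: place 347 MB, 165 MB left
memory block 1: place 150 MB, 15 MB left
memory block 2: place 311 MB, 201 MB left
memory block 3: place 374 MB, 138 MB left
memory block 2: place 60 MB, 141 MB left
memory block 4: place 373 MB, 139 MB left
memory block 2: place 141 MB, 0 MB left
memory block 5: place 328 MB, 184 MB left
memory block 6: place 337 MB, 175 MB left
memory block 3: place 71 MB, 67 MB left
memory block 4: place 75 MB, 64 MB left
memory block 5: place 149 MB, 35 MB left
memory block 7: place 326 MB, 186 MB left
memory block 6: place 153 MB, 22 MB left
memory block 7: place 132 MB, 54 MB left
memory block 8: place 313 MB, 199 MB left
Final memory blocks: [347,150] [311,60,141] [374,71] [373,75] [328,149] [337,153] [326,132] [313].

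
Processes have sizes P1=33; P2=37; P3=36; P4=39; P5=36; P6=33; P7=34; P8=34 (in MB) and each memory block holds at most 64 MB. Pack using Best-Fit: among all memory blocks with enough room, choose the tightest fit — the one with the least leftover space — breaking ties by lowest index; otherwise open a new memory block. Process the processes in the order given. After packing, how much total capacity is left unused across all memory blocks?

230

Put P1 (33 MB) in memory block 1; 31 MB remain.
Put P2 (37 MB) in memory block 2; 27 MB remain.
Put P3 (36 MB) in memory block 3; 28 MB remain.
Put P4 (39 MB) in memory block 4; 25 MB remain.
Put P5 (36 MB) in memory block 5; 28 MB remain.
Put P6 (33 MB) in memory block 6; 31 MB remain.
Put P7 (34 MB) in memory block 7; 30 MB remain.
Put P8 (34 MB) in memory block 8; 30 MB remain.
8 memory blocks × 64 MB = 512 MB; used 282 MB; unused 230 MB.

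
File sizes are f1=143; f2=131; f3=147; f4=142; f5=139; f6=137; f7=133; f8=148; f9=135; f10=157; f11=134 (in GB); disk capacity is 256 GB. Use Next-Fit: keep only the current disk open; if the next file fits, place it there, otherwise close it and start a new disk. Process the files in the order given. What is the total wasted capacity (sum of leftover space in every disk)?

disk 1: place f1 (143 GB), 113 GB left
disk 2: place f2 (131 GB), 125 GB left
disk 3: place f3 (147 GB), 109 GB left
disk 4: place f4 (142 GB), 114 GB left
disk 5: place f5 (139 GB), 117 GB left
disk 6: place f6 (137 GB), 119 GB left
disk 7: place f7 (133 GB), 123 GB left
disk 8: place f8 (148 GB), 108 GB left
disk 9: place f9 (135 GB), 121 GB left
disk 10: place f10 (157 GB), 99 GB left
disk 11: place f11 (134 GB), 122 GB left
11 disks × 256 GB = 2816 GB; used 1546 GB; unused 1270 GB.

1270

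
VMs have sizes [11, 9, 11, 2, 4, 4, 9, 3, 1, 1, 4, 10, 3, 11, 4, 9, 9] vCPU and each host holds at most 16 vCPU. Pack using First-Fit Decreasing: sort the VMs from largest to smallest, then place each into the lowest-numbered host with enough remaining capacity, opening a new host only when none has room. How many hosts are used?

8 hosts

Sorted descending: 11, 11, 11, 10, 9, 9, 9, 9, 4, 4, 4, 4, 3, 3, 2, 1, 1.
host 1: place 11 vCPU, 5 vCPU left
host 2: place 11 vCPU, 5 vCPU left
host 3: place 11 vCPU, 5 vCPU left
host 4: place 10 vCPU, 6 vCPU left
host 5: place 9 vCPU, 7 vCPU left
host 6: place 9 vCPU, 7 vCPU left
host 7: place 9 vCPU, 7 vCPU left
host 8: place 9 vCPU, 7 vCPU left
host 1: place 4 vCPU, 1 vCPU left
host 2: place 4 vCPU, 1 vCPU left
host 3: place 4 vCPU, 1 vCPU left
host 4: place 4 vCPU, 2 vCPU left
host 5: place 3 vCPU, 4 vCPU left
host 5: place 3 vCPU, 1 vCPU left
host 4: place 2 vCPU, 0 vCPU left
host 1: place 1 vCPU, 0 vCPU left
host 2: place 1 vCPU, 0 vCPU left
Final hosts: [11,4,1] [11,4,1] [11,4] [10,4,2] [9,3,3] [9] [9] [9].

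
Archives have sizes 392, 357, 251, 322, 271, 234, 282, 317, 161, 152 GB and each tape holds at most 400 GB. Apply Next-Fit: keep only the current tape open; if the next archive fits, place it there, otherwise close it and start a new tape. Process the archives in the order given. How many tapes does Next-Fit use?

tape 1: place 392 GB, 8 GB left
tape 2: place 357 GB, 43 GB left
tape 3: place 251 GB, 149 GB left
tape 4: place 322 GB, 78 GB left
tape 5: place 271 GB, 129 GB left
tape 6: place 234 GB, 166 GB left
tape 7: place 282 GB, 118 GB left
tape 8: place 317 GB, 83 GB left
tape 9: place 161 GB, 239 GB left
tape 9: place 152 GB, 87 GB left

9 tapes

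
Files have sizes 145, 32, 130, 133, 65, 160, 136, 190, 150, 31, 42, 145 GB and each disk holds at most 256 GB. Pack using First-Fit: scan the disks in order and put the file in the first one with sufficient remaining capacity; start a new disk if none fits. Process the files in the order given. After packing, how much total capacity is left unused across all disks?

689

disk 1: place 145 GB, 111 GB left
disk 1: place 32 GB, 79 GB left
disk 2: place 130 GB, 126 GB left
disk 3: place 133 GB, 123 GB left
disk 1: place 65 GB, 14 GB left
disk 4: place 160 GB, 96 GB left
disk 5: place 136 GB, 120 GB left
disk 6: place 190 GB, 66 GB left
disk 7: place 150 GB, 106 GB left
disk 2: place 31 GB, 95 GB left
disk 2: place 42 GB, 53 GB left
disk 8: place 145 GB, 111 GB left
8 disks × 256 GB = 2048 GB; used 1359 GB; unused 689 GB.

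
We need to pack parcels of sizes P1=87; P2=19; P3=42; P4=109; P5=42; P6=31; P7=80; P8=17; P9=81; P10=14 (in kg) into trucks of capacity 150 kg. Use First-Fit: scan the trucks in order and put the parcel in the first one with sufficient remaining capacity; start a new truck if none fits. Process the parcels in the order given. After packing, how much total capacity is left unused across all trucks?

78

P1 (87 kg) → truck 1 (remaining 63 kg)
P2 (19 kg) → truck 1 (remaining 44 kg)
P3 (42 kg) → truck 1 (remaining 2 kg)
P4 (109 kg) → truck 2 (remaining 41 kg)
P5 (42 kg) → truck 3 (remaining 108 kg)
P6 (31 kg) → truck 2 (remaining 10 kg)
P7 (80 kg) → truck 3 (remaining 28 kg)
P8 (17 kg) → truck 3 (remaining 11 kg)
P9 (81 kg) → truck 4 (remaining 69 kg)
P10 (14 kg) → truck 4 (remaining 55 kg)
4 trucks × 150 kg = 600 kg; used 522 kg; unused 78 kg.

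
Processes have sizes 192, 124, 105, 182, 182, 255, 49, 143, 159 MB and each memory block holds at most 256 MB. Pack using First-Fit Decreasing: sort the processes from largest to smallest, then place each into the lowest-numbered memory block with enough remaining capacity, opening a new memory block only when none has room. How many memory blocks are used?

7 memory blocks

Sorted descending: 255, 192, 182, 182, 159, 143, 124, 105, 49.
memory block 1: place 255 MB, 1 MB left
memory block 2: place 192 MB, 64 MB left
memory block 3: place 182 MB, 74 MB left
memory block 4: place 182 MB, 74 MB left
memory block 5: place 159 MB, 97 MB left
memory block 6: place 143 MB, 113 MB left
memory block 7: place 124 MB, 132 MB left
memory block 6: place 105 MB, 8 MB left
memory block 2: place 49 MB, 15 MB left
Final memory blocks: [255] [192,49] [182] [182] [159] [143,105] [124].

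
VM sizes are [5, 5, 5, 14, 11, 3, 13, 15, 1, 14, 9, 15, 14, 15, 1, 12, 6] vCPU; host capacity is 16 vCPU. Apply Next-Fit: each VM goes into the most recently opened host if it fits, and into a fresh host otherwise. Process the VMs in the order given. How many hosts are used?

5 vCPU → host 1 (remaining 11 vCPU)
5 vCPU → host 1 (remaining 6 vCPU)
5 vCPU → host 1 (remaining 1 vCPU)
14 vCPU → host 2 (remaining 2 vCPU)
11 vCPU → host 3 (remaining 5 vCPU)
3 vCPU → host 3 (remaining 2 vCPU)
13 vCPU → host 4 (remaining 3 vCPU)
15 vCPU → host 5 (remaining 1 vCPU)
1 vCPU → host 5 (remaining 0 vCPU)
14 vCPU → host 6 (remaining 2 vCPU)
9 vCPU → host 7 (remaining 7 vCPU)
15 vCPU → host 8 (remaining 1 vCPU)
14 vCPU → host 9 (remaining 2 vCPU)
15 vCPU → host 10 (remaining 1 vCPU)
1 vCPU → host 10 (remaining 0 vCPU)
12 vCPU → host 11 (remaining 4 vCPU)
6 vCPU → host 12 (remaining 10 vCPU)

12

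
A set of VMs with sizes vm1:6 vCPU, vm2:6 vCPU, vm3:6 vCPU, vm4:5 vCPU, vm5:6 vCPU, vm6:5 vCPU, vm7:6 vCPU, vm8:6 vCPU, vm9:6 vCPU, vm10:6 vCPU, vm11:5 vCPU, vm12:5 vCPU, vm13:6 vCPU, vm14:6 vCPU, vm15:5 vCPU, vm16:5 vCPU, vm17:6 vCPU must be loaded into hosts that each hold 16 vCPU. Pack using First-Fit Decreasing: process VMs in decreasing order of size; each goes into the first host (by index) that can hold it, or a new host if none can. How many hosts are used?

Sorted descending: 6, 6, 6, 6, 6, 6, 6, 6, 6, 6, 6, 5, 5, 5, 5, 5, 5.
Put 6 vCPU in host 1; 10 vCPU remain.
Put 6 vCPU in host 1; 4 vCPU remain.
Put 6 vCPU in host 2; 10 vCPU remain.
Put 6 vCPU in host 2; 4 vCPU remain.
Put 6 vCPU in host 3; 10 vCPU remain.
Put 6 vCPU in host 3; 4 vCPU remain.
Put 6 vCPU in host 4; 10 vCPU remain.
Put 6 vCPU in host 4; 4 vCPU remain.
Put 6 vCPU in host 5; 10 vCPU remain.
Put 6 vCPU in host 5; 4 vCPU remain.
Put 6 vCPU in host 6; 10 vCPU remain.
Put 5 vCPU in host 6; 5 vCPU remain.
Put 5 vCPU in host 6; 0 vCPU remain.
Put 5 vCPU in host 7; 11 vCPU remain.
Put 5 vCPU in host 7; 6 vCPU remain.
Put 5 vCPU in host 7; 1 vCPU remain.
Put 5 vCPU in host 8; 11 vCPU remain.
Final hosts: [6,6] [6,6] [6,6] [6,6] [6,6] [6,5,5] [5,5,5] [5].

8 hosts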